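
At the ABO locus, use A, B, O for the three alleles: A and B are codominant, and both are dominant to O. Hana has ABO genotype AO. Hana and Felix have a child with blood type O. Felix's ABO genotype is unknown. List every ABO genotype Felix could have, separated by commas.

AO, BO, OO

For each candidate genotype of Felix, check whether crossing it with AO can produce every observed child phenotype.
  AA → possible child types {A} ✗
  AB → possible child types {A, B, AB} ✗
  AO → possible child types {O, A} ✓
  BB → possible child types {B, AB} ✗
  BO → possible child types {O, A, B, AB} ✓
  OO → possible child types {O, A} ✓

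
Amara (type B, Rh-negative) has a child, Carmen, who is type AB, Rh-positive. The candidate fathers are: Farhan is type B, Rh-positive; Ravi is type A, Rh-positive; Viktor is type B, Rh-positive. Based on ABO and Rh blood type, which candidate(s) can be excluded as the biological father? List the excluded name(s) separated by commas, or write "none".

A candidate is excluded only if no genotype consistent with his phenotype could produce a type AB, Rh-positive child with a type B, Rh-negative mother.
Farhan (type B, Rh+): no genotype consistent with that phenotype can produce a type-AB Rh+ child with a type-B mother.
Viktor (type B, Rh+): no genotype consistent with that phenotype can produce a type-AB Rh+ child with a type-B mother.

Farhan, Viktor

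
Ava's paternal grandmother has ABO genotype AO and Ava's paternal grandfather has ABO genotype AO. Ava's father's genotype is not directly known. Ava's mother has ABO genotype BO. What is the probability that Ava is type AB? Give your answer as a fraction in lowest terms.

1/4

Ava's father's ABO genotype from AO × AO: 1/4 AA, 1/2 AO, 1/4 OO.
Crossing each possibility with the mother BO and summing P(type AB): 1/4·1/2 + 1/2·1/4 + 1/4·0 = 1/4.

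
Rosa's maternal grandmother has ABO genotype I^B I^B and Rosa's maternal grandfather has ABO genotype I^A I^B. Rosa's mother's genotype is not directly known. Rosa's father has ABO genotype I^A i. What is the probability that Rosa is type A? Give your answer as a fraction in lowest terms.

Rosa's mother's ABO genotype from I^B I^B × I^A I^B: 1/2 I^A I^B, 1/2 I^B I^B.
Crossing each possibility with the father I^A i and summing P(type A): 1/2·1/2 + 1/2·0 = 1/4.

1/4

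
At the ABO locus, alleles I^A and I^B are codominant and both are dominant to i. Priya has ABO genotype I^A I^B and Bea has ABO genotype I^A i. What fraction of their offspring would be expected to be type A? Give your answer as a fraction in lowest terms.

ABO cross I^A I^B × I^A i → offspring phenotypes: 1/2 A, 1/4 B, 1/4 AB.
So P(type A) = 1/2.

1/2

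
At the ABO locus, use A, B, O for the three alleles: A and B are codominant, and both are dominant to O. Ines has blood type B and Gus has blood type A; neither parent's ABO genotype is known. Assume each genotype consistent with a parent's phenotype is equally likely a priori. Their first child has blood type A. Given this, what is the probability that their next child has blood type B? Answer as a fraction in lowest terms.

Possible genotypes: Ines ∈ {BB, BO}; Gus ∈ {AA, AO}.
Weight each parental genotype pair by prior × P(type-A child):
  BO × AA: posterior weight 2/3; P(next child type B) = 0.
  BO × AO: posterior weight 1/3; P(next child type B) = 1/4.
Weighted sum = 1/12.

1/12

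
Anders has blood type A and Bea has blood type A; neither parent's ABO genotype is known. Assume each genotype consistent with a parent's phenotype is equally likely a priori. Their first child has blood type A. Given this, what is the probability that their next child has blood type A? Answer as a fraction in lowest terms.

Possible genotypes: Anders ∈ {AA, AO}; Bea ∈ {AA, AO}.
Weight each parental genotype pair by prior × P(type-A child):
  AA × AA: posterior weight 4/15; P(next child type A) = 1.
  AA × AO: posterior weight 4/15; P(next child type A) = 1.
  AO × AA: posterior weight 4/15; P(next child type A) = 1.
  AO × AO: posterior weight 1/5; P(next child type A) = 3/4.
Weighted sum = 19/20.

19/20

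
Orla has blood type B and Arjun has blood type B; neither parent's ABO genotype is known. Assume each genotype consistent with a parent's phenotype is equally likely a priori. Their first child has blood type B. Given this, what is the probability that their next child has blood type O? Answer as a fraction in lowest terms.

Possible genotypes: Orla ∈ {BB, BO}; Arjun ∈ {BB, BO}.
Weight each parental genotype pair by prior × P(type-B child):
  BB × BB: posterior weight 4/15; P(next child type O) = 0.
  BB × BO: posterior weight 4/15; P(next child type O) = 0.
  BO × BB: posterior weight 4/15; P(next child type O) = 0.
  BO × BO: posterior weight 1/5; P(next child type O) = 1/4.
Weighted sum = 1/20.

1/20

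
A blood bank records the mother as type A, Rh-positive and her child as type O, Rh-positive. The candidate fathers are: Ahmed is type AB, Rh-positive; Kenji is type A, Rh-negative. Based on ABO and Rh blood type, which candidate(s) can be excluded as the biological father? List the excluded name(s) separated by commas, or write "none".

Ahmed

A candidate is excluded only if no genotype consistent with his phenotype could produce a type O, Rh-positive child with a type A, Rh-positive mother.
Ahmed (type AB, Rh+): no genotype consistent with that phenotype can produce a type-O Rh+ child with a type-A mother.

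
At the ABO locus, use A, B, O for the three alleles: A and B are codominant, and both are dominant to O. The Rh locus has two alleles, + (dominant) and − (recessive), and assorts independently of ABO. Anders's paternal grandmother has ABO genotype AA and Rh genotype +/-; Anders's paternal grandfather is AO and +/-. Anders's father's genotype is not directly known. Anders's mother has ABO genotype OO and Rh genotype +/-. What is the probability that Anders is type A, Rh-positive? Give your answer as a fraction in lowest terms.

9/16

Anders's father's ABO genotype from AA × AO: 1/2 AA, 1/2 AO.
Crossing each possibility with the mother OO and summing P(type A): 1/2·1 + 1/2·1/2 = 3/4.
Similarly for Rh via the father's Rh distribution: P(Rh+) = 3/4.
Independent loci: 3/4 × 3/4 = 9/16.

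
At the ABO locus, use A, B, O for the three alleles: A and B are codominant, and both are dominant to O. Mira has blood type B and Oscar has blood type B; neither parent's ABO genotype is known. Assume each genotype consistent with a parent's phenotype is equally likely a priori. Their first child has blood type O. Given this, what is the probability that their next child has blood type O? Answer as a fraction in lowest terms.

1/4

Possible genotypes: Mira ∈ {BB, BO}; Oscar ∈ {BB, BO}.
Weight each parental genotype pair by prior × P(type-O child):
  BO × BO: posterior weight 1; P(next child type O) = 1/4.
Weighted sum = 1/4.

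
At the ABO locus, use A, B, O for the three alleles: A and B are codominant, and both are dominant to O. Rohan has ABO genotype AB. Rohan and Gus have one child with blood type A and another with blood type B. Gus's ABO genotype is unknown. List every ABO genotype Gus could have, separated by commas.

For each candidate genotype of Gus, check whether crossing it with AB can produce every observed child phenotype.
  AA → possible child types {A, AB} ✗
  AB → possible child types {A, B, AB} ✓
  AO → possible child types {A, B, AB} ✓
  BB → possible child types {B, AB} ✗
  BO → possible child types {A, B, AB} ✓
  OO → possible child types {A, B} ✓

AB, AO, BO, OO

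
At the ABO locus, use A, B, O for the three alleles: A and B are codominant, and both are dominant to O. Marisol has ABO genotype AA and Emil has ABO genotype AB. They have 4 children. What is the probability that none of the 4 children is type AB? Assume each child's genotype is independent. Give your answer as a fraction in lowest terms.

1/16

ABO cross AA × AB → 1/2 A, 1/2 AB.
So P(type AB) = 1/2 per child.
P(not type AB) = 1/2 for one child; (1/2)^4 = 1/16.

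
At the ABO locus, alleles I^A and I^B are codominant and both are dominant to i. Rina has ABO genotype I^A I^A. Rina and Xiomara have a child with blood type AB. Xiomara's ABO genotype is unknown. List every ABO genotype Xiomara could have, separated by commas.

For each candidate genotype of Xiomara, check whether crossing it with I^A I^A can produce every observed child phenotype.
  I^A I^A → possible child types {A} ✗
  I^A I^B → possible child types {A, AB} ✓
  I^A i → possible child types {A} ✗
  I^B I^B → possible child types {AB} ✓
  I^B i → possible child types {A, AB} ✓
  i i → possible child types {A} ✗

I^A I^B, I^B I^B, I^B i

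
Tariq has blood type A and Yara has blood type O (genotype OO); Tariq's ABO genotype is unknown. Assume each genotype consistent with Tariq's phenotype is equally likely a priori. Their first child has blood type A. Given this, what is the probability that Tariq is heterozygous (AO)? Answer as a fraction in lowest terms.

Possible genotypes: Tariq ∈ {AA, AO}; Yara ∈ {OO}.
Weight each parental genotype pair by prior × P(type-A child):
  AA × OO: posterior weight 2/3.
  AO × OO: posterior weight 1/3.
Sum the posterior weight over pairs where Tariq is AO: 1/3.

1/3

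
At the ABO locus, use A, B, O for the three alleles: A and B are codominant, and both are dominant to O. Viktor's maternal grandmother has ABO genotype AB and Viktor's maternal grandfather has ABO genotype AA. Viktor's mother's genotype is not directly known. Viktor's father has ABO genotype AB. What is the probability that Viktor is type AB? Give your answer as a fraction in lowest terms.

Viktor's mother's ABO genotype from AB × AA: 1/2 AA, 1/2 AB.
Crossing each possibility with the father AB and summing P(type AB): 1/2·1/2 + 1/2·1/2 = 1/2.

1/2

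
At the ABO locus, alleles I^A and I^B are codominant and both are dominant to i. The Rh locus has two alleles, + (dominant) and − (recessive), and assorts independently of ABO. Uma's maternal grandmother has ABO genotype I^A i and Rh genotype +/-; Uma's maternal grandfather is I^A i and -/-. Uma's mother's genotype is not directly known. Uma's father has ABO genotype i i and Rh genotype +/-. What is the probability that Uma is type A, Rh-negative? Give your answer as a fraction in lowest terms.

Uma's mother's ABO genotype from I^A i × I^A i: 1/4 I^A I^A, 1/2 I^A i, 1/4 i i.
Crossing each possibility with the father i i and summing P(type A): 1/4·1 + 1/2·1/2 + 1/4·0 = 1/2.
Similarly for Rh via the mother's Rh distribution: P(Rh-) = 3/8.
Independent loci: 1/2 × 3/8 = 3/16.

3/16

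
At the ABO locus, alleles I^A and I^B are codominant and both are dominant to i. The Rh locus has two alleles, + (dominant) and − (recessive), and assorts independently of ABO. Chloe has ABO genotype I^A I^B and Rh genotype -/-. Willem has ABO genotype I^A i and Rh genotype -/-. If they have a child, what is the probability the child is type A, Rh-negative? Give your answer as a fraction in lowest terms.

ABO cross I^A I^B × I^A i → offspring phenotypes: 1/2 A, 1/4 B, 1/4 AB.
Rh cross -/- × -/- → 1 Rh-.
Independent loci: P(type A, Rh-negative) = 1/2 × 1 = 1/2.

1/2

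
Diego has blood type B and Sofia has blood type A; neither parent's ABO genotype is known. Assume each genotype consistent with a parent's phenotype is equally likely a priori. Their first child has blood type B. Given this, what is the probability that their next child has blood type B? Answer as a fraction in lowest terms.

Possible genotypes: Diego ∈ {I^B I^B, I^B i}; Sofia ∈ {I^A I^A, I^A i}.
Weight each parental genotype pair by prior × P(type-B child):
  I^B I^B × I^A i: posterior weight 2/3; P(next child type B) = 1/2.
  I^B i × I^A i: posterior weight 1/3; P(next child type B) = 1/4.
Weighted sum = 5/12.

5/12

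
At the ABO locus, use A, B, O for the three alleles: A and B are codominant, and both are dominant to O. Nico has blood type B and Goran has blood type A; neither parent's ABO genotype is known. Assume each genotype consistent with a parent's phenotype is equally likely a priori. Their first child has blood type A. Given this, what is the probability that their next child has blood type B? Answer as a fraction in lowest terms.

1/12

Possible genotypes: Nico ∈ {BB, BO}; Goran ∈ {AA, AO}.
Weight each parental genotype pair by prior × P(type-A child):
  BO × AA: posterior weight 2/3; P(next child type B) = 0.
  BO × AO: posterior weight 1/3; P(next child type B) = 1/4.
Weighted sum = 1/12.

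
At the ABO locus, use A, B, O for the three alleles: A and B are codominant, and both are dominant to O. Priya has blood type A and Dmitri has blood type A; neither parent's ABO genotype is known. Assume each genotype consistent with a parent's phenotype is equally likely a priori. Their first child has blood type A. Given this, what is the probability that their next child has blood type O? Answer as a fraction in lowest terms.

1/20

Possible genotypes: Priya ∈ {AA, AO}; Dmitri ∈ {AA, AO}.
Weight each parental genotype pair by prior × P(type-A child):
  AA × AA: posterior weight 4/15; P(next child type O) = 0.
  AA × AO: posterior weight 4/15; P(next child type O) = 0.
  AO × AA: posterior weight 4/15; P(next child type O) = 0.
  AO × AO: posterior weight 1/5; P(next child type O) = 1/4.
Weighted sum = 1/20.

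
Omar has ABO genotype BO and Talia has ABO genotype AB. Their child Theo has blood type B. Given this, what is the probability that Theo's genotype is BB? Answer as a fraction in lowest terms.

Cross BO × AB → 1/4 AB, 1/4 AO, 1/4 BB, 1/4 BO.
Type-B genotypes among offspring: BB (1/4), BO (1/4); total 1/2.
P(BB | type B) = (1/4) / (1/2) = 1/2.

1/2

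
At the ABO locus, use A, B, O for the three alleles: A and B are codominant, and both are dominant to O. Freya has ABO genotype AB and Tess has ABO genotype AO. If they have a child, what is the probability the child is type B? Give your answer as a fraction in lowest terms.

1/4

ABO cross AB × AO → offspring phenotypes: 1/2 A, 1/4 B, 1/4 AB.
So P(type B) = 1/4.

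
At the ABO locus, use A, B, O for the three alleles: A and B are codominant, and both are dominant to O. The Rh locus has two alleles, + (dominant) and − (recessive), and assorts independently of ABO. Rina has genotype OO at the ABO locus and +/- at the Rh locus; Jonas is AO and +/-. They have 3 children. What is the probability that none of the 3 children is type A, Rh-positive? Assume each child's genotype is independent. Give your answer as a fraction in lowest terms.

ABO cross OO × AO → 1/2 O, 1/2 A.
Rh cross +/- × +/- → 3/4 Rh+, 1/4 Rh-; so P(type A, Rh-positive) = 1/2 × 3/4 = 3/8 per child.
P(not type A, Rh-positive) = 5/8 for one child; (5/8)^3 = 125/512.

125/512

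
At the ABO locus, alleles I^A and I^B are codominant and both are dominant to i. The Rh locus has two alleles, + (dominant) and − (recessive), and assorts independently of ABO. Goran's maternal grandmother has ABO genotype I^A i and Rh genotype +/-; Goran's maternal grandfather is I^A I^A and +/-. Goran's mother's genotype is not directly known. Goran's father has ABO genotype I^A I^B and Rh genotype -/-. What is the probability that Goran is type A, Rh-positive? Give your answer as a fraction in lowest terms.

1/4

Goran's mother's ABO genotype from I^A i × I^A I^A: 1/2 I^A I^A, 1/2 I^A i.
Crossing each possibility with the father I^A I^B and summing P(type A): 1/2·1/2 + 1/2·1/2 = 1/2.
Similarly for Rh via the mother's Rh distribution: P(Rh+) = 1/2.
Independent loci: 1/2 × 1/2 = 1/4.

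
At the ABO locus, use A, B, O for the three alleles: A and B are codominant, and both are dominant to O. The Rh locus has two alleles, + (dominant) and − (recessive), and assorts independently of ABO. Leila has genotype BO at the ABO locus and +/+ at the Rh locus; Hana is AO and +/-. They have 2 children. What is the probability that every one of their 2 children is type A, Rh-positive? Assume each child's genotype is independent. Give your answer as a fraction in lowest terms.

1/16

ABO cross BO × AO → 1/4 O, 1/4 A, 1/4 B, 1/4 AB.
Rh cross +/+ × +/- → 1 Rh+; so P(type A, Rh-positive) = 1/4 × 1 = 1/4 per child.
All 2 independent: (1/4)^2 = 1/16.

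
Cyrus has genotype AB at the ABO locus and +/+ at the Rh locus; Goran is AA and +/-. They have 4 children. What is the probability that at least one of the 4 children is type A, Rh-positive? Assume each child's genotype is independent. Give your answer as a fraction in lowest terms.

ABO cross AB × AA → 1/2 A, 1/2 AB.
Rh cross +/+ × +/- → 1 Rh+; so P(type A, Rh-positive) = 1/2 × 1 = 1/2 per child.
P(none) = (1/2)^4 = 1/16; P(at least one) = 1 − 1/16 = 15/16.

15/16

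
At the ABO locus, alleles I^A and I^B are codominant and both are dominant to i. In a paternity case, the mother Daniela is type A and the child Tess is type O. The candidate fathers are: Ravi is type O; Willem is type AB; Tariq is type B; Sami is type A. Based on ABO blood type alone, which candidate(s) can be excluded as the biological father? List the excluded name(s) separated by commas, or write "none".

Willem

A candidate is excluded only if no genotype consistent with his phenotype could produce a type O child with a type A mother.
Willem (type AB): no genotype consistent with that phenotype can produce a type-O child with a type-A mother.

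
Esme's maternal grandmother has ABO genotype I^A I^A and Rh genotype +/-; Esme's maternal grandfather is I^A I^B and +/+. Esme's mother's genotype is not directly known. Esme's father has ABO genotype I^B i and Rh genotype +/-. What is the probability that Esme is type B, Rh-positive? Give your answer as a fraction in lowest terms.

7/32

Esme's mother's ABO genotype from I^A I^A × I^A I^B: 1/2 I^A I^A, 1/2 I^A I^B.
Crossing each possibility with the father I^B i and summing P(type B): 1/2·0 + 1/2·1/2 = 1/4.
Similarly for Rh via the mother's Rh distribution: P(Rh+) = 7/8.
Independent loci: 1/4 × 7/8 = 7/32.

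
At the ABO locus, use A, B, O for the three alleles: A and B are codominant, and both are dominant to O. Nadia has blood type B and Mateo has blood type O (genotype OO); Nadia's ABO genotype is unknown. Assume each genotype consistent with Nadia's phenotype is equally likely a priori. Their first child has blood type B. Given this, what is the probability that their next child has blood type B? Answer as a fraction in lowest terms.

5/6

Possible genotypes: Nadia ∈ {BB, BO}; Mateo ∈ {OO}.
Weight each parental genotype pair by prior × P(type-B child):
  BB × OO: posterior weight 2/3; P(next child type B) = 1.
  BO × OO: posterior weight 1/3; P(next child type B) = 1/2.
Weighted sum = 5/6.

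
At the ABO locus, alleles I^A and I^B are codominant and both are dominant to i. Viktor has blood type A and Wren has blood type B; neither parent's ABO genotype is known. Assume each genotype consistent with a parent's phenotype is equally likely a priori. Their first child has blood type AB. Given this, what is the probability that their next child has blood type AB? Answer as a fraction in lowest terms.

Possible genotypes: Viktor ∈ {I^A I^A, I^A i}; Wren ∈ {I^B I^B, I^B i}.
Weight each parental genotype pair by prior × P(type-AB child):
  I^A I^A × I^B I^B: posterior weight 4/9; P(next child type AB) = 1.
  I^A I^A × I^B i: posterior weight 2/9; P(next child type AB) = 1/2.
  I^A i × I^B I^B: posterior weight 2/9; P(next child type AB) = 1/2.
  I^A i × I^B i: posterior weight 1/9; P(next child type AB) = 1/4.
Weighted sum = 25/36.

25/36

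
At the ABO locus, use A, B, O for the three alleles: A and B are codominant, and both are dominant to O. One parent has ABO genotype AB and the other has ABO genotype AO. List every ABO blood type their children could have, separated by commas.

A, B, AB

Gametes from AB × AO give offspring ABO genotypes AA, AB, AO, BO, i.e. phenotypes A, B, AB.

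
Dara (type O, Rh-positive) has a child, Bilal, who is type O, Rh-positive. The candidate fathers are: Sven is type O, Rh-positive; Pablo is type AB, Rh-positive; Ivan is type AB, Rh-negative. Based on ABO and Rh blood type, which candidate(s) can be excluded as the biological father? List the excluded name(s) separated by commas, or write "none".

Pablo, Ivan

A candidate is excluded only if no genotype consistent with his phenotype could produce a type O, Rh-positive child with a type O, Rh-positive mother.
Pablo (type AB, Rh+): no genotype consistent with that phenotype can produce a type-O Rh+ child with a type-O mother.
Ivan (type AB, Rh-): no genotype consistent with that phenotype can produce a type-O Rh+ child with a type-O mother.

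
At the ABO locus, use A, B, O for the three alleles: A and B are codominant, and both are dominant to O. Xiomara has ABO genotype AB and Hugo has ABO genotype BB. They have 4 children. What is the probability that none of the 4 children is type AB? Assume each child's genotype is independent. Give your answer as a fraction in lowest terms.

1/16

ABO cross AB × BB → 1/2 B, 1/2 AB.
So P(type AB) = 1/2 per child.
P(not type AB) = 1/2 for one child; (1/2)^4 = 1/16.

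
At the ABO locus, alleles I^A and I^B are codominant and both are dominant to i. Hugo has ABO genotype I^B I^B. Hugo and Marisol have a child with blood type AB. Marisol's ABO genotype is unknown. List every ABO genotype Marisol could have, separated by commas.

For each candidate genotype of Marisol, check whether crossing it with I^B I^B can produce every observed child phenotype.
  I^A I^A → possible child types {AB} ✓
  I^A I^B → possible child types {B, AB} ✓
  I^A i → possible child types {B, AB} ✓
  I^B I^B → possible child types {B} ✗
  I^B i → possible child types {B} ✗
  i i → possible child types {B} ✗

I^A I^A, I^A I^B, I^A i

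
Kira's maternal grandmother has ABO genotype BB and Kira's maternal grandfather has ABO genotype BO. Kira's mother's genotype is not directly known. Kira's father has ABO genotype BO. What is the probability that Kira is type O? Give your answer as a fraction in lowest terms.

Kira's mother's ABO genotype from BB × BO: 1/2 BB, 1/2 BO.
Crossing each possibility with the father BO and summing P(type O): 1/2·0 + 1/2·1/4 = 1/8.

1/8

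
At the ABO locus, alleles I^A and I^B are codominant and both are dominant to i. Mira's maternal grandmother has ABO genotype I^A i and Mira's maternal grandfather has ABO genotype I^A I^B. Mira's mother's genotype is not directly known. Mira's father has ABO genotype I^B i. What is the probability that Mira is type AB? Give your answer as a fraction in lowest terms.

Mira's mother's ABO genotype from I^A i × I^A I^B: 1/4 I^A I^A, 1/4 I^A I^B, 1/4 I^A i, 1/4 I^B i.
Crossing each possibility with the father I^B i and summing P(type AB): 1/4·1/2 + 1/4·1/4 + 1/4·1/4 + 1/4·0 = 1/4.

1/4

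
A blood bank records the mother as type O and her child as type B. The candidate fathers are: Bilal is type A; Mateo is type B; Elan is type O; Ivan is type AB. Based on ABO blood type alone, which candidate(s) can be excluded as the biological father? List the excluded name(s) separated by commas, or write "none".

Bilal, Elan

A candidate is excluded only if no genotype consistent with his phenotype could produce a type B child with a type O mother.
Bilal (type A): no genotype consistent with that phenotype can produce a type-B child with a type-O mother.
Elan (type O): no genotype consistent with that phenotype can produce a type-B child with a type-O mother.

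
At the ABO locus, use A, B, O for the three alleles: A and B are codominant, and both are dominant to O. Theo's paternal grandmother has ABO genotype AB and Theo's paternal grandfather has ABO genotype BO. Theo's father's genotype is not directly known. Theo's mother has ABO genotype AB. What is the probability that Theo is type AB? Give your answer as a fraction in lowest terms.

Theo's father's ABO genotype from AB × BO: 1/4 AB, 1/4 AO, 1/4 BB, 1/4 BO.
Crossing each possibility with the mother AB and summing P(type AB): 1/4·1/2 + 1/4·1/4 + 1/4·1/2 + 1/4·1/4 = 3/8.

3/8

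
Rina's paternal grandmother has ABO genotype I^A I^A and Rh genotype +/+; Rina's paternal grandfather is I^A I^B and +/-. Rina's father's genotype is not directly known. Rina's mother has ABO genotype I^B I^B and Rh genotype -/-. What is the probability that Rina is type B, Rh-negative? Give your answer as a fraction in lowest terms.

1/16

Rina's father's ABO genotype from I^A I^A × I^A I^B: 1/2 I^A I^A, 1/2 I^A I^B.
Crossing each possibility with the mother I^B I^B and summing P(type B): 1/2·0 + 1/2·1/2 = 1/4.
Similarly for Rh via the father's Rh distribution: P(Rh-) = 1/4.
Independent loci: 1/4 × 1/4 = 1/16.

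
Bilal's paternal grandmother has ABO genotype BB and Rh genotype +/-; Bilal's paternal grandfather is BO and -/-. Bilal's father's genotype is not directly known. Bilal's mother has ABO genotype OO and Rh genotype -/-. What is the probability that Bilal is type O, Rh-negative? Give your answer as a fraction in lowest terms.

Bilal's father's ABO genotype from BB × BO: 1/2 BB, 1/2 BO.
Crossing each possibility with the mother OO and summing P(type O): 1/2·0 + 1/2·1/2 = 1/4.
Similarly for Rh via the father's Rh distribution: P(Rh-) = 3/4.
Independent loci: 1/4 × 3/4 = 3/16.

3/16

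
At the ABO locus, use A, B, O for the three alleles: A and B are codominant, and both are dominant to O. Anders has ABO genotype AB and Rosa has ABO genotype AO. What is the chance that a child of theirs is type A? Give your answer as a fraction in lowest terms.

1/2

ABO cross AB × AO → offspring phenotypes: 1/2 A, 1/4 B, 1/4 AB.
So P(type A) = 1/2.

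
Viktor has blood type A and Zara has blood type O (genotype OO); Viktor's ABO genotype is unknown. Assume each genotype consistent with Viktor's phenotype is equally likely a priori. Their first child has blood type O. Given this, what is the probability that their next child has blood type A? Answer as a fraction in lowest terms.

Possible genotypes: Viktor ∈ {AA, AO}; Zara ∈ {OO}.
Weight each parental genotype pair by prior × P(type-O child):
  AO × OO: posterior weight 1; P(next child type A) = 1/2.
Weighted sum = 1/2.

1/2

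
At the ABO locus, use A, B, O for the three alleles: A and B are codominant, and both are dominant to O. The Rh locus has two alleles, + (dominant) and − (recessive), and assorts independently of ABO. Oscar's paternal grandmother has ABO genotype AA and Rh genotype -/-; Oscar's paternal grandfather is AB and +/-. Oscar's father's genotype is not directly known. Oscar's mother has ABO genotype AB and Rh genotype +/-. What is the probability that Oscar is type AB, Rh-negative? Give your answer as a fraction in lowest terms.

Oscar's father's ABO genotype from AA × AB: 1/2 AA, 1/2 AB.
Crossing each possibility with the mother AB and summing P(type AB): 1/2·1/2 + 1/2·1/2 = 1/2.
Similarly for Rh via the father's Rh distribution: P(Rh-) = 3/8.
Independent loci: 1/2 × 3/8 = 3/16.

3/16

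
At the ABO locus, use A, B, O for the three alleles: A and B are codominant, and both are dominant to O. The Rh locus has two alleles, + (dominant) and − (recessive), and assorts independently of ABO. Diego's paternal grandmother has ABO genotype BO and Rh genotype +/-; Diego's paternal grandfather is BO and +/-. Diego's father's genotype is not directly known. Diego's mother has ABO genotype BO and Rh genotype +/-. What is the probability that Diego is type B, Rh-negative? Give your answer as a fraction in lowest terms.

3/16

Diego's father's ABO genotype from BO × BO: 1/4 BB, 1/2 BO, 1/4 OO.
Crossing each possibility with the mother BO and summing P(type B): 1/4·1 + 1/2·3/4 + 1/4·1/2 = 3/4.
Similarly for Rh via the father's Rh distribution: P(Rh-) = 1/4.
Independent loci: 3/4 × 1/4 = 3/16.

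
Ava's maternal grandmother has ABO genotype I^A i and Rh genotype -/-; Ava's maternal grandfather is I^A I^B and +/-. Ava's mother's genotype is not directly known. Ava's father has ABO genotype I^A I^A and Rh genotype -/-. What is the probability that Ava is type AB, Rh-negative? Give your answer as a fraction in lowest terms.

Ava's mother's ABO genotype from I^A i × I^A I^B: 1/4 I^A I^A, 1/4 I^A I^B, 1/4 I^A i, 1/4 I^B i.
Crossing each possibility with the father I^A I^A and summing P(type AB): 1/4·0 + 1/4·1/2 + 1/4·0 + 1/4·1/2 = 1/4.
Similarly for Rh via the mother's Rh distribution: P(Rh-) = 3/4.
Independent loci: 1/4 × 3/4 = 3/16.

3/16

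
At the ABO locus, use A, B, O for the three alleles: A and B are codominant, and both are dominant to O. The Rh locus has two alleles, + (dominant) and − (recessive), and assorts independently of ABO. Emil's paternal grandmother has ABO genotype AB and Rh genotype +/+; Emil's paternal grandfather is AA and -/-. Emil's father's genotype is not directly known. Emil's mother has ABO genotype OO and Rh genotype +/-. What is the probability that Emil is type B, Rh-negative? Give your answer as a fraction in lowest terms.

1/16

Emil's father's ABO genotype from AB × AA: 1/2 AA, 1/2 AB.
Crossing each possibility with the mother OO and summing P(type B): 1/2·0 + 1/2·1/2 = 1/4.
Similarly for Rh via the father's Rh distribution: P(Rh-) = 1/4.
Independent loci: 1/4 × 1/4 = 1/16.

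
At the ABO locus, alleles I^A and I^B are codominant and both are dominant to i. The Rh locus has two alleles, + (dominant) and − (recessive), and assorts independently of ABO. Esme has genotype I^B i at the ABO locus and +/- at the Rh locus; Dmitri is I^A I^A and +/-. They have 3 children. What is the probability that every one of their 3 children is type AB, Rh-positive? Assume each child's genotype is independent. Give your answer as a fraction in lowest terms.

ABO cross I^B i × I^A I^A → 1/2 A, 1/2 AB.
Rh cross +/- × +/- → 3/4 Rh+, 1/4 Rh-; so P(type AB, Rh-positive) = 1/2 × 3/4 = 3/8 per child.
All 3 independent: (3/8)^3 = 27/512.

27/512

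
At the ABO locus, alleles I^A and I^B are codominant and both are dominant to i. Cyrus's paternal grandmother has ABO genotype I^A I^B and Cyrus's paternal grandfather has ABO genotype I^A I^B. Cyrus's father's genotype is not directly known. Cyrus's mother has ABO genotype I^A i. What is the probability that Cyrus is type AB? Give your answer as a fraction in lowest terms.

Cyrus's father's ABO genotype from I^A I^B × I^A I^B: 1/4 I^A I^A, 1/2 I^A I^B, 1/4 I^B I^B.
Crossing each possibility with the mother I^A i and summing P(type AB): 1/4·0 + 1/2·1/4 + 1/4·1/2 = 1/4.

1/4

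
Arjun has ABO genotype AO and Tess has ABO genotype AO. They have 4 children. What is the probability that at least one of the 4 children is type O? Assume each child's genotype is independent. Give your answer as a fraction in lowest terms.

175/256

ABO cross AO × AO → 1/4 O, 3/4 A.
So P(type O) = 1/4 per child.
P(none) = (3/4)^4 = 81/256; P(at least one) = 1 − 81/256 = 175/256.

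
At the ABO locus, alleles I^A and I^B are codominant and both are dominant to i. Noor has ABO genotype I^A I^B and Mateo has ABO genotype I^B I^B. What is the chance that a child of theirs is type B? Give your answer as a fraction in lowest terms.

ABO cross I^A I^B × I^B I^B → offspring phenotypes: 1/2 B, 1/2 AB.
So P(type B) = 1/2.

1/2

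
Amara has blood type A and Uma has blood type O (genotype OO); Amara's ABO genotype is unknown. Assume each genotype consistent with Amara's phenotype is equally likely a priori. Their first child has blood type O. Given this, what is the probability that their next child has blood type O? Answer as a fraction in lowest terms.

1/2

Possible genotypes: Amara ∈ {AA, AO}; Uma ∈ {OO}.
Weight each parental genotype pair by prior × P(type-O child):
  AO × OO: posterior weight 1; P(next child type O) = 1/2.
Weighted sum = 1/2.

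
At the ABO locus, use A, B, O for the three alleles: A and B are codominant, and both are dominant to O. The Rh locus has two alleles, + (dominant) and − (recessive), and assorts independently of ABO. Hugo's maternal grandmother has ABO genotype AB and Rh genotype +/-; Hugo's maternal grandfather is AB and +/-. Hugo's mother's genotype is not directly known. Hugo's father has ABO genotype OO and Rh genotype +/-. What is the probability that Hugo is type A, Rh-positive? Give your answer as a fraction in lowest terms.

Hugo's mother's ABO genotype from AB × AB: 1/4 AA, 1/2 AB, 1/4 BB.
Crossing each possibility with the father OO and summing P(type A): 1/4·1 + 1/2·1/2 + 1/4·0 = 1/2.
Similarly for Rh via the mother's Rh distribution: P(Rh+) = 3/4.
Independent loci: 1/2 × 3/4 = 3/8.

3/8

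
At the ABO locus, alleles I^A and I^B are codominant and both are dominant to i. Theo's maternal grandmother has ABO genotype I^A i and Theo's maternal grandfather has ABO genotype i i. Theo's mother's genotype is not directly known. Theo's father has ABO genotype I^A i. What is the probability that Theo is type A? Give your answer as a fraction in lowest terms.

5/8

Theo's mother's ABO genotype from I^A i × i i: 1/2 I^A i, 1/2 i i.
Crossing each possibility with the father I^A i and summing P(type A): 1/2·3/4 + 1/2·1/2 = 5/8.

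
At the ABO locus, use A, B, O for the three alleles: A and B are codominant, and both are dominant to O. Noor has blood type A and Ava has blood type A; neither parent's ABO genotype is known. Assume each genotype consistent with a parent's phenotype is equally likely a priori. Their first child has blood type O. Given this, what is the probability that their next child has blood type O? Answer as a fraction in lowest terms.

Possible genotypes: Noor ∈ {AA, AO}; Ava ∈ {AA, AO}.
Weight each parental genotype pair by prior × P(type-O child):
  AO × AO: posterior weight 1; P(next child type O) = 1/4.
Weighted sum = 1/4.

1/4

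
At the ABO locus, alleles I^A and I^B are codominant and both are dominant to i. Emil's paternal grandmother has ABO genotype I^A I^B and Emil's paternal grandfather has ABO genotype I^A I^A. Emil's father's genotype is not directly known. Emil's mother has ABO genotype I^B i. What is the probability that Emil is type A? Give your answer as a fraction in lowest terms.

Emil's father's ABO genotype from I^A I^B × I^A I^A: 1/2 I^A I^A, 1/2 I^A I^B.
Crossing each possibility with the mother I^B i and summing P(type A): 1/2·1/2 + 1/2·1/4 = 3/8.

3/8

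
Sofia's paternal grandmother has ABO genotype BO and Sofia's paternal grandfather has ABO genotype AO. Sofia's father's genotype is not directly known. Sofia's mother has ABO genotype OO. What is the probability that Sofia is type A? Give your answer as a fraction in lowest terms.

1/4

Sofia's father's ABO genotype from BO × AO: 1/4 AB, 1/4 AO, 1/4 BO, 1/4 OO.
Crossing each possibility with the mother OO and summing P(type A): 1/4·1/2 + 1/4·1/2 + 1/4·0 + 1/4·0 = 1/4.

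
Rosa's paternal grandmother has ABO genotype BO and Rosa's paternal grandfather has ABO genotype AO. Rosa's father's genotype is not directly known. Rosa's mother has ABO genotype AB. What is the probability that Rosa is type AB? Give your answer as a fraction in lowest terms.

1/4

Rosa's father's ABO genotype from BO × AO: 1/4 AB, 1/4 AO, 1/4 BO, 1/4 OO.
Crossing each possibility with the mother AB and summing P(type AB): 1/4·1/2 + 1/4·1/4 + 1/4·1/4 + 1/4·0 = 1/4.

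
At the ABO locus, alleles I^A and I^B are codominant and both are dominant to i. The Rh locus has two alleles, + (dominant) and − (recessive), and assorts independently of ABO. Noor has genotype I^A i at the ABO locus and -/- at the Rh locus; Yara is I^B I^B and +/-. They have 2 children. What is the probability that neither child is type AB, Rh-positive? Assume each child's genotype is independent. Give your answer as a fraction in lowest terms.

9/16

ABO cross I^A i × I^B I^B → 1/2 B, 1/2 AB.
Rh cross -/- × +/- → 1/2 Rh+, 1/2 Rh-; so P(type AB, Rh-positive) = 1/2 × 1/2 = 1/4 per child.
P(not type AB, Rh-positive) = 3/4 for one child; (3/4)^2 = 9/16.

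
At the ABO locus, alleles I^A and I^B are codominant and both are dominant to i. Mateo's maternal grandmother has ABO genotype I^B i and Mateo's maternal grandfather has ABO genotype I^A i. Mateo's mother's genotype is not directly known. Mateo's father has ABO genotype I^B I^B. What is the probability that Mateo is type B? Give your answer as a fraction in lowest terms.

3/4

Mateo's mother's ABO genotype from I^B i × I^A i: 1/4 I^A I^B, 1/4 I^A i, 1/4 I^B i, 1/4 i i.
Crossing each possibility with the father I^B I^B and summing P(type B): 1/4·1/2 + 1/4·1/2 + 1/4·1 + 1/4·1 = 3/4.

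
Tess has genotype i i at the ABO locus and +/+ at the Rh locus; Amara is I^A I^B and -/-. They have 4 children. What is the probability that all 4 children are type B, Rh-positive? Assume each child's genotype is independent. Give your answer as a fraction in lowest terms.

1/16

ABO cross i i × I^A I^B → 1/2 A, 1/2 B.
Rh cross +/+ × -/- → 1 Rh+; so P(type B, Rh-positive) = 1/2 × 1 = 1/2 per child.
All 4 independent: (1/2)^4 = 1/16.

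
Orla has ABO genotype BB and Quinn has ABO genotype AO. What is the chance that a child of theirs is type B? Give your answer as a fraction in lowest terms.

ABO cross BB × AO → offspring phenotypes: 1/2 B, 1/2 AB.
So P(type B) = 1/2.

1/2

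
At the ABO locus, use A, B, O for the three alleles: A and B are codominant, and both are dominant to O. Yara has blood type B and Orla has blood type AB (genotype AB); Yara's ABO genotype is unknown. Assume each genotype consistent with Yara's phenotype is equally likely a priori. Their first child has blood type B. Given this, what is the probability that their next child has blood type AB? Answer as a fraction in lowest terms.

3/8

Possible genotypes: Yara ∈ {BB, BO}; Orla ∈ {AB}.
Weight each parental genotype pair by prior × P(type-B child):
  BB × AB: posterior weight 1/2; P(next child type AB) = 1/2.
  BO × AB: posterior weight 1/2; P(next child type AB) = 1/4.
Weighted sum = 3/8.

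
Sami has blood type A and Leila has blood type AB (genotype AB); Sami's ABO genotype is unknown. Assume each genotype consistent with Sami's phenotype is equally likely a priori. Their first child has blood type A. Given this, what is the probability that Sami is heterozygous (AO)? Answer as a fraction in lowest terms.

Possible genotypes: Sami ∈ {AA, AO}; Leila ∈ {AB}.
Weight each parental genotype pair by prior × P(type-A child):
  AA × AB: posterior weight 1/2.
  AO × AB: posterior weight 1/2.
Sum the posterior weight over pairs where Sami is AO: 1/2.

1/2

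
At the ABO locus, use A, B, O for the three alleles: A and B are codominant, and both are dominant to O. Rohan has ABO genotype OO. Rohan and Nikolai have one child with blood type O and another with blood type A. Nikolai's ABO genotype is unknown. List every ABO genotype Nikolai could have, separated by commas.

AO

For each candidate genotype of Nikolai, check whether crossing it with OO can produce every observed child phenotype.
  AA → possible child types {A} ✗
  AB → possible child types {A, B} ✗
  AO → possible child types {O, A} ✓
  BB → possible child types {B} ✗
  BO → possible child types {O, B} ✗
  OO → possible child types {O} ✗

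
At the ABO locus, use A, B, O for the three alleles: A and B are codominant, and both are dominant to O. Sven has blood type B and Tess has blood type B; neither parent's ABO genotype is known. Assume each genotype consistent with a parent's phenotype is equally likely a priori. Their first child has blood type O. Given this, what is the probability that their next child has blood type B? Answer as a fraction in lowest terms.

Possible genotypes: Sven ∈ {BB, BO}; Tess ∈ {BB, BO}.
Weight each parental genotype pair by prior × P(type-O child):
  BO × BO: posterior weight 1; P(next child type B) = 3/4.
Weighted sum = 3/4.

3/4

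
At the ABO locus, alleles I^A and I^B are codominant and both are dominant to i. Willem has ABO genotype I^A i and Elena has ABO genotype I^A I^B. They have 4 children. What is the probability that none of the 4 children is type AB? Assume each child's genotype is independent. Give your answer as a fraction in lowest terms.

ABO cross I^A i × I^A I^B → 1/2 A, 1/4 B, 1/4 AB.
So P(type AB) = 1/4 per child.
P(not type AB) = 3/4 for one child; (3/4)^4 = 81/256.

81/256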